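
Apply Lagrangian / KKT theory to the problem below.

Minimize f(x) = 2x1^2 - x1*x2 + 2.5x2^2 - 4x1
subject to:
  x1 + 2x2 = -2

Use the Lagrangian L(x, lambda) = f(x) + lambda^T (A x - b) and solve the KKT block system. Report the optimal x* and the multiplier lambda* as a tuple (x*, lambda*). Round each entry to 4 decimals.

Form the Lagrangian:
  L(x, lambda) = (1/2) x^T Q x + c^T x + lambda^T (A x - b)
Stationarity (grad_x L = 0): Q x + c + A^T lambda = 0.
Primal feasibility: A x = b.

This gives the KKT block system:
  [ Q   A^T ] [ x     ]   [-c ]
  [ A    0  ] [ lambda ] = [ b ]

Solving the linear system:
  x*      = (0.08, -1.04)
  lambda* = (2.64)
  f(x*)   = 2.48

x* = (0.08, -1.04), lambda* = (2.64)


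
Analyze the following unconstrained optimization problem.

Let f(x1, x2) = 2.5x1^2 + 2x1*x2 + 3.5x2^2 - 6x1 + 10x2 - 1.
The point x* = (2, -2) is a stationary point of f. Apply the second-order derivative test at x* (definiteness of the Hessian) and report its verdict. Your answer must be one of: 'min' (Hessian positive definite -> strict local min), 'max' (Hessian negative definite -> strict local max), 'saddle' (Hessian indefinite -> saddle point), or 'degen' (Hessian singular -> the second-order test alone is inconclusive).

Compute the Hessian H = grad^2 f:
  H = [[5, 2], [2, 7]]
Verify stationarity: grad f(x*) = H x* + g = (0, 0).
Eigenvalues of H: 3.7639, 8.2361.
Both eigenvalues > 0, so H is positive definite -> x* is a strict local min.

min


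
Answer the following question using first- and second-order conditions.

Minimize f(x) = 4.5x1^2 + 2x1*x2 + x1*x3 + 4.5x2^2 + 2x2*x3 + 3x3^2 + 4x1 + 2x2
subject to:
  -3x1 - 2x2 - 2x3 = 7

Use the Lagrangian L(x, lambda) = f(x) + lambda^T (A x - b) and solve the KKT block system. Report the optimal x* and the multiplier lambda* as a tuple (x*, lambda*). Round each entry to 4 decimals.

Form the Lagrangian:
  L(x, lambda) = (1/2) x^T Q x + c^T x + lambda^T (A x - b)
Stationarity (grad_x L = 0): Q x + c + A^T lambda = 0.
Primal feasibility: A x = b.

This gives the KKT block system:
  [ Q   A^T ] [ x     ]   [-c ]
  [ A    0  ] [ lambda ] = [ b ]

Solving the linear system:
  x*      = (-1.4502, -0.5317, -0.7931)
  lambda* = (-3.636)
  f(x*)   = 9.2938

x* = (-1.4502, -0.5317, -0.7931), lambda* = (-3.636)


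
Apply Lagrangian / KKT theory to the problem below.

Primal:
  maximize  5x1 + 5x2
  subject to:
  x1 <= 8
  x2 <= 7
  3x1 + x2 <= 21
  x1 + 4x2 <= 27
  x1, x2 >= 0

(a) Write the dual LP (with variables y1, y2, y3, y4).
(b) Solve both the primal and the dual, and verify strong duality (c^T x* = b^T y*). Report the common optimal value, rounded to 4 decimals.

The standard primal-dual pair for 'max c^T x s.t. A x <= b, x >= 0' is:
  Dual:  min b^T y  s.t.  A^T y >= c,  y >= 0.

So the dual LP is:
  minimize  8y1 + 7y2 + 21y3 + 27y4
  subject to:
    y1 + 3y3 + y4 >= 5
    y2 + y3 + 4y4 >= 5
    y1, y2, y3, y4 >= 0

Solving the primal: x* = (5.1818, 5.4545).
  primal value c^T x* = 53.1818.
Solving the dual: y* = (0, 0, 1.3636, 0.9091).
  dual value b^T y* = 53.1818.
Strong duality: c^T x* = b^T y*. Confirmed.

53.1818


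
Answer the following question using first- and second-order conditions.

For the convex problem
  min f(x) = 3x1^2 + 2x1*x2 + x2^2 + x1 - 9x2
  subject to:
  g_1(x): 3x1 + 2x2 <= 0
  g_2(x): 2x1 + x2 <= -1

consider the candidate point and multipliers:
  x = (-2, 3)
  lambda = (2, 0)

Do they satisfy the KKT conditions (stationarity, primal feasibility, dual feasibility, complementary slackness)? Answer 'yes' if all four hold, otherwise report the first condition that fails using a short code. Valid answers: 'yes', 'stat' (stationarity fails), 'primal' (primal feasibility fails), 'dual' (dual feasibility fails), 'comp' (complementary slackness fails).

Gradient of f: grad f(x) = Q x + c = (-5, -7)
Constraint values g_i(x) = a_i^T x - b_i:
  g_1((-2, 3)) = 0
  g_2((-2, 3)) = 0
Stationarity residual: grad f(x) + sum_i lambda_i a_i = (1, -3)
  -> stationarity FAILS
Primal feasibility (all g_i <= 0): OK
Dual feasibility (all lambda_i >= 0): OK
Complementary slackness (lambda_i * g_i(x) = 0 for all i): OK

Verdict: the first failing condition is stationarity -> stat.

stat


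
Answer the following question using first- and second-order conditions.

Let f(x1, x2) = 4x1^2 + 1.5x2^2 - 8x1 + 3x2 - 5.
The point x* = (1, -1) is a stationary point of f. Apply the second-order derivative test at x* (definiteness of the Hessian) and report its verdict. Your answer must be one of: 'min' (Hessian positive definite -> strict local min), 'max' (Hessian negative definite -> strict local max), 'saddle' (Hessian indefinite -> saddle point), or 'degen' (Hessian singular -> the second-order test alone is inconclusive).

Compute the Hessian H = grad^2 f:
  H = [[8, 0], [0, 3]]
Verify stationarity: grad f(x*) = H x* + g = (0, 0).
Eigenvalues of H: 3, 8.
Both eigenvalues > 0, so H is positive definite -> x* is a strict local min.

min


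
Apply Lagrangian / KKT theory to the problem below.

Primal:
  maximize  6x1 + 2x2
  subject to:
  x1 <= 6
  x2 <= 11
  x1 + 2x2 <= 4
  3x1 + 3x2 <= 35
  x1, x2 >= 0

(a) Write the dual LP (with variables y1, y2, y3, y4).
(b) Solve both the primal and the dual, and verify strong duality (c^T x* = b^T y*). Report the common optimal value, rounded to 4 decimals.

The standard primal-dual pair for 'max c^T x s.t. A x <= b, x >= 0' is:
  Dual:  min b^T y  s.t.  A^T y >= c,  y >= 0.

So the dual LP is:
  minimize  6y1 + 11y2 + 4y3 + 35y4
  subject to:
    y1 + y3 + 3y4 >= 6
    y2 + 2y3 + 3y4 >= 2
    y1, y2, y3, y4 >= 0

Solving the primal: x* = (4, 0).
  primal value c^T x* = 24.
Solving the dual: y* = (0, 0, 6, 0).
  dual value b^T y* = 24.
Strong duality: c^T x* = b^T y*. Confirmed.

24


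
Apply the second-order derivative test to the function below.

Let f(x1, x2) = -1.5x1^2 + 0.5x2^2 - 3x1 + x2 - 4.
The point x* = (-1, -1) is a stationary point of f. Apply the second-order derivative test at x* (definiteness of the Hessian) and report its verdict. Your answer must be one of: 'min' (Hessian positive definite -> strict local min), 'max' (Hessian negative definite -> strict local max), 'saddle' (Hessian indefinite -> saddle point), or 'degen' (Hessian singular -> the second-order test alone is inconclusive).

Compute the Hessian H = grad^2 f:
  H = [[-3, 0], [0, 1]]
Verify stationarity: grad f(x*) = H x* + g = (0, 0).
Eigenvalues of H: -3, 1.
Eigenvalues have mixed signs, so H is indefinite -> x* is a saddle point.

saddle


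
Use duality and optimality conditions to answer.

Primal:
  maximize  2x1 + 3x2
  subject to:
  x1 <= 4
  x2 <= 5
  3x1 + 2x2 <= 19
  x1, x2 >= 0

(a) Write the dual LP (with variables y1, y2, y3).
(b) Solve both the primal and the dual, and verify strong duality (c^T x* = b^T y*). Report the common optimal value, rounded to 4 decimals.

The standard primal-dual pair for 'max c^T x s.t. A x <= b, x >= 0' is:
  Dual:  min b^T y  s.t.  A^T y >= c,  y >= 0.

So the dual LP is:
  minimize  4y1 + 5y2 + 19y3
  subject to:
    y1 + 3y3 >= 2
    y2 + 2y3 >= 3
    y1, y2, y3 >= 0

Solving the primal: x* = (3, 5).
  primal value c^T x* = 21.
Solving the dual: y* = (0, 1.6667, 0.6667).
  dual value b^T y* = 21.
Strong duality: c^T x* = b^T y*. Confirmed.

21


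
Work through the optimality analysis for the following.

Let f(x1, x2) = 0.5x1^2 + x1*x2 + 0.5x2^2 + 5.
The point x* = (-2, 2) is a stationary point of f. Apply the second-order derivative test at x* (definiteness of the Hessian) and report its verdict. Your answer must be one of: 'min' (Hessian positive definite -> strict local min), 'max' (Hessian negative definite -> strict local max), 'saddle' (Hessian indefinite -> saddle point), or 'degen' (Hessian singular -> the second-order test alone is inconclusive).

Compute the Hessian H = grad^2 f:
  H = [[1, 1], [1, 1]]
Verify stationarity: grad f(x*) = H x* + g = (0, 0).
Eigenvalues of H: 0, 2.
H has a zero eigenvalue (singular; positive semidefinite but not definite), so H is neither positive definite, negative definite, nor indefinite. The second-order test alone is inconclusive -> degen.
(Indeed, f is constant along the null direction of H through x*, so x* is not a strict local extremum.)

degen


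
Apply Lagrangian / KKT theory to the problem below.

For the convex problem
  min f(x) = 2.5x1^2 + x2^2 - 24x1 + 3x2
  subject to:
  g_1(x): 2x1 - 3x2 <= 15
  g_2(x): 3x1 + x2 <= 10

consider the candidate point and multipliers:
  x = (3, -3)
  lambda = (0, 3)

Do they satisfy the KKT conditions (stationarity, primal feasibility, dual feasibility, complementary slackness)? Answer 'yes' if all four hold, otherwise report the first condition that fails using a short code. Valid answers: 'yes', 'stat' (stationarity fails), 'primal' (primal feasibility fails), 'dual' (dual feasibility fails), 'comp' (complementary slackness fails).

Gradient of f: grad f(x) = Q x + c = (-9, -3)
Constraint values g_i(x) = a_i^T x - b_i:
  g_1((3, -3)) = 0
  g_2((3, -3)) = -4
Stationarity residual: grad f(x) + sum_i lambda_i a_i = (0, 0)
  -> stationarity OK
Primal feasibility (all g_i <= 0): OK
Dual feasibility (all lambda_i >= 0): OK
Complementary slackness (lambda_i * g_i(x) = 0 for all i): FAILS

Verdict: the first failing condition is complementary_slackness -> comp.

comp


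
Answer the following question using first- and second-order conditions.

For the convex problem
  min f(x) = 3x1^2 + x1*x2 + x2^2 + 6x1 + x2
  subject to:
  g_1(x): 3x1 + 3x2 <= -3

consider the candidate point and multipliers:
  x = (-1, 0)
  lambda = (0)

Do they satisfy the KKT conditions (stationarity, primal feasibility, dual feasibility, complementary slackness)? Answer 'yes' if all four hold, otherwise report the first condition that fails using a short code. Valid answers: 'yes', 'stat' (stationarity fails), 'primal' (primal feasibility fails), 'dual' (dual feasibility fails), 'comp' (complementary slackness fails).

Gradient of f: grad f(x) = Q x + c = (0, 0)
Constraint values g_i(x) = a_i^T x - b_i:
  g_1((-1, 0)) = 0
Stationarity residual: grad f(x) + sum_i lambda_i a_i = (0, 0)
  -> stationarity OK
Primal feasibility (all g_i <= 0): OK
Dual feasibility (all lambda_i >= 0): OK
Complementary slackness (lambda_i * g_i(x) = 0 for all i): OK

Verdict: yes, KKT holds.

yes


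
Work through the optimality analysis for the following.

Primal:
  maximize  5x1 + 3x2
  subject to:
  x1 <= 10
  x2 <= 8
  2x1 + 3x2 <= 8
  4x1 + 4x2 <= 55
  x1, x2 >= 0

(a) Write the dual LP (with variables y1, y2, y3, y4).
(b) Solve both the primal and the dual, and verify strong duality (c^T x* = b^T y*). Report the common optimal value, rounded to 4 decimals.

The standard primal-dual pair for 'max c^T x s.t. A x <= b, x >= 0' is:
  Dual:  min b^T y  s.t.  A^T y >= c,  y >= 0.

So the dual LP is:
  minimize  10y1 + 8y2 + 8y3 + 55y4
  subject to:
    y1 + 2y3 + 4y4 >= 5
    y2 + 3y3 + 4y4 >= 3
    y1, y2, y3, y4 >= 0

Solving the primal: x* = (4, 0).
  primal value c^T x* = 20.
Solving the dual: y* = (0, 0, 2.5, 0).
  dual value b^T y* = 20.
Strong duality: c^T x* = b^T y*. Confirmed.

20


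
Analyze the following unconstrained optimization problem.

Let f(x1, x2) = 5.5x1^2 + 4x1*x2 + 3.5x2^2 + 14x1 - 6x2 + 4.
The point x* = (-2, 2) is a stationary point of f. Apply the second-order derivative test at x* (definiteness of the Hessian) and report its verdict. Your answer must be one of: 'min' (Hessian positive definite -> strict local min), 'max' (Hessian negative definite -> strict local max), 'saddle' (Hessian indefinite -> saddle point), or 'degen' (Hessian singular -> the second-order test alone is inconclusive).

Compute the Hessian H = grad^2 f:
  H = [[11, 4], [4, 7]]
Verify stationarity: grad f(x*) = H x* + g = (0, 0).
Eigenvalues of H: 4.5279, 13.4721.
Both eigenvalues > 0, so H is positive definite -> x* is a strict local min.

min


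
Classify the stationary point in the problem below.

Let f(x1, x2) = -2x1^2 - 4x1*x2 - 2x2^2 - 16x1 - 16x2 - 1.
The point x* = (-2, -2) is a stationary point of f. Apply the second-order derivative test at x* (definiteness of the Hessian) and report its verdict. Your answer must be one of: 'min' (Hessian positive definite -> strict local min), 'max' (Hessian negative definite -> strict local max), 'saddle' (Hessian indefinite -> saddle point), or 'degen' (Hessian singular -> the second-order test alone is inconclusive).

Compute the Hessian H = grad^2 f:
  H = [[-4, -4], [-4, -4]]
Verify stationarity: grad f(x*) = H x* + g = (0, 0).
Eigenvalues of H: -8, 0.
H has a zero eigenvalue (singular; negative semidefinite but not definite), so H is neither positive definite, negative definite, nor indefinite. The second-order test alone is inconclusive -> degen.
(Indeed, f is constant along the null direction of H through x*, so x* is not a strict local extremum.)

degen


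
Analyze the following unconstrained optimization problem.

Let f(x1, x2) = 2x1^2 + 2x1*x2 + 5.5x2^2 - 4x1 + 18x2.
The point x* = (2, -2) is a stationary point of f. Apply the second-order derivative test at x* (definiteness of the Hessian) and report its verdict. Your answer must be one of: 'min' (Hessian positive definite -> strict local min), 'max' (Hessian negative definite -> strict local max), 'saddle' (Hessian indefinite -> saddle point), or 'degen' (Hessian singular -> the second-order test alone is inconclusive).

Compute the Hessian H = grad^2 f:
  H = [[4, 2], [2, 11]]
Verify stationarity: grad f(x*) = H x* + g = (0, 0).
Eigenvalues of H: 3.4689, 11.5311.
Both eigenvalues > 0, so H is positive definite -> x* is a strict local min.

min


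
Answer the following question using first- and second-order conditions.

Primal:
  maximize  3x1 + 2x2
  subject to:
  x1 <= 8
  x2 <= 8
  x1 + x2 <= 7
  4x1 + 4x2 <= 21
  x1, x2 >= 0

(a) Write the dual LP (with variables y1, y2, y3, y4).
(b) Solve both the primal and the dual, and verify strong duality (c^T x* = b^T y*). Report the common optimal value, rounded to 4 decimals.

The standard primal-dual pair for 'max c^T x s.t. A x <= b, x >= 0' is:
  Dual:  min b^T y  s.t.  A^T y >= c,  y >= 0.

So the dual LP is:
  minimize  8y1 + 8y2 + 7y3 + 21y4
  subject to:
    y1 + y3 + 4y4 >= 3
    y2 + y3 + 4y4 >= 2
    y1, y2, y3, y4 >= 0

Solving the primal: x* = (5.25, 0).
  primal value c^T x* = 15.75.
Solving the dual: y* = (0, 0, 0, 0.75).
  dual value b^T y* = 15.75.
Strong duality: c^T x* = b^T y*. Confirmed.

15.75


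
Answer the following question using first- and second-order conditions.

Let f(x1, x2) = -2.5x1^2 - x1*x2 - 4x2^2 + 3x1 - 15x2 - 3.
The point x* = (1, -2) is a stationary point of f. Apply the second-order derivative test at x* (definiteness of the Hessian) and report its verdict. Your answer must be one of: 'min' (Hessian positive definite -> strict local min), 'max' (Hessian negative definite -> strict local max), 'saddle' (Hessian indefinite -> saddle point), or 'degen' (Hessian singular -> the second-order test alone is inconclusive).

Compute the Hessian H = grad^2 f:
  H = [[-5, -1], [-1, -8]]
Verify stationarity: grad f(x*) = H x* + g = (0, 0).
Eigenvalues of H: -8.3028, -4.6972.
Both eigenvalues < 0, so H is negative definite -> x* is a strict local max.

max


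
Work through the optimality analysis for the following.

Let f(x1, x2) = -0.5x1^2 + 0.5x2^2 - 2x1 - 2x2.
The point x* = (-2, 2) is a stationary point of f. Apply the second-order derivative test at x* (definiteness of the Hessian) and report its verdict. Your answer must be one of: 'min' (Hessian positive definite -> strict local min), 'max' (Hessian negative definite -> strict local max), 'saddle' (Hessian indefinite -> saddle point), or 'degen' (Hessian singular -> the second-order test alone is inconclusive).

Compute the Hessian H = grad^2 f:
  H = [[-1, 0], [0, 1]]
Verify stationarity: grad f(x*) = H x* + g = (0, 0).
Eigenvalues of H: -1, 1.
Eigenvalues have mixed signs, so H is indefinite -> x* is a saddle point.

saddle


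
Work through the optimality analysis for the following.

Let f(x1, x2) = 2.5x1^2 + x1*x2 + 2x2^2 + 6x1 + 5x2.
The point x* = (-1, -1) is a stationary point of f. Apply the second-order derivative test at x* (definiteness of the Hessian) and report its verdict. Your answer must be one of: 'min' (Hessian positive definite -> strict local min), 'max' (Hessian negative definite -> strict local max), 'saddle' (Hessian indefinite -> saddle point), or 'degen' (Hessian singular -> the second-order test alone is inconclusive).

Compute the Hessian H = grad^2 f:
  H = [[5, 1], [1, 4]]
Verify stationarity: grad f(x*) = H x* + g = (0, 0).
Eigenvalues of H: 3.382, 5.618.
Both eigenvalues > 0, so H is positive definite -> x* is a strict local min.

min


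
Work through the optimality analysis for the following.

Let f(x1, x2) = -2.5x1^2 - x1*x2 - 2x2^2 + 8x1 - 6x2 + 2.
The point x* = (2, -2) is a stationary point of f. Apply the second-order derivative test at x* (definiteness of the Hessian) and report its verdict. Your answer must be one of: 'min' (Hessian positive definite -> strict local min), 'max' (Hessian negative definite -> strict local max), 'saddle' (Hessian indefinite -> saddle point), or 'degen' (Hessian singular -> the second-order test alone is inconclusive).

Compute the Hessian H = grad^2 f:
  H = [[-5, -1], [-1, -4]]
Verify stationarity: grad f(x*) = H x* + g = (0, 0).
Eigenvalues of H: -5.618, -3.382.
Both eigenvalues < 0, so H is negative definite -> x* is a strict local max.

max


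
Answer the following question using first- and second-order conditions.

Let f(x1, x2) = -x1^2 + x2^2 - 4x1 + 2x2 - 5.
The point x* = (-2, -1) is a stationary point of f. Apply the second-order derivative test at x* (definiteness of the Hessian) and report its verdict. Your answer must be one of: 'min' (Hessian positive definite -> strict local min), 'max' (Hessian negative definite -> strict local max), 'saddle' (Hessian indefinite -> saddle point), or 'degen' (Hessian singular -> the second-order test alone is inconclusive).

Compute the Hessian H = grad^2 f:
  H = [[-2, 0], [0, 2]]
Verify stationarity: grad f(x*) = H x* + g = (0, 0).
Eigenvalues of H: -2, 2.
Eigenvalues have mixed signs, so H is indefinite -> x* is a saddle point.

saddle


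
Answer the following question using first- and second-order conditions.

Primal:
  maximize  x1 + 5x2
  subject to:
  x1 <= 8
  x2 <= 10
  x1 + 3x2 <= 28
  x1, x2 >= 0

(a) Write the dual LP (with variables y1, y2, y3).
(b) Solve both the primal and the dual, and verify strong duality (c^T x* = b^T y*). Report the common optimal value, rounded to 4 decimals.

The standard primal-dual pair for 'max c^T x s.t. A x <= b, x >= 0' is:
  Dual:  min b^T y  s.t.  A^T y >= c,  y >= 0.

So the dual LP is:
  minimize  8y1 + 10y2 + 28y3
  subject to:
    y1 + y3 >= 1
    y2 + 3y3 >= 5
    y1, y2, y3 >= 0

Solving the primal: x* = (0, 9.3333).
  primal value c^T x* = 46.6667.
Solving the dual: y* = (0, 0, 1.6667).
  dual value b^T y* = 46.6667.
Strong duality: c^T x* = b^T y*. Confirmed.

46.6667


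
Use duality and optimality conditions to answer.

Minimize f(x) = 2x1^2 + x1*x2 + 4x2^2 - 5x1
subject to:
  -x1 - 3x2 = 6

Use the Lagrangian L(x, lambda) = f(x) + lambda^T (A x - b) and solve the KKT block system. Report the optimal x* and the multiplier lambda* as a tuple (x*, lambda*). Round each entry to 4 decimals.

Form the Lagrangian:
  L(x, lambda) = (1/2) x^T Q x + c^T x + lambda^T (A x - b)
Stationarity (grad_x L = 0): Q x + c + A^T lambda = 0.
Primal feasibility: A x = b.

This gives the KKT block system:
  [ Q   A^T ] [ x     ]   [-c ]
  [ A    0  ] [ lambda ] = [ b ]

Solving the linear system:
  x*      = (0.3947, -2.1316)
  lambda* = (-5.5526)
  f(x*)   = 15.6711

x* = (0.3947, -2.1316), lambda* = (-5.5526)


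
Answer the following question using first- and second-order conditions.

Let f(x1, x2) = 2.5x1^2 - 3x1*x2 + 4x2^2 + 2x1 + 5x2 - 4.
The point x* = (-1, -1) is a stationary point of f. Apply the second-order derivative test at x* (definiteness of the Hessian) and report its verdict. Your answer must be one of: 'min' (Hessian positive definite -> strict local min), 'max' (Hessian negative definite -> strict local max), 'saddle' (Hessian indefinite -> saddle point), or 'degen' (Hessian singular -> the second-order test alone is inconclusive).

Compute the Hessian H = grad^2 f:
  H = [[5, -3], [-3, 8]]
Verify stationarity: grad f(x*) = H x* + g = (0, 0).
Eigenvalues of H: 3.1459, 9.8541.
Both eigenvalues > 0, so H is positive definite -> x* is a strict local min.

min


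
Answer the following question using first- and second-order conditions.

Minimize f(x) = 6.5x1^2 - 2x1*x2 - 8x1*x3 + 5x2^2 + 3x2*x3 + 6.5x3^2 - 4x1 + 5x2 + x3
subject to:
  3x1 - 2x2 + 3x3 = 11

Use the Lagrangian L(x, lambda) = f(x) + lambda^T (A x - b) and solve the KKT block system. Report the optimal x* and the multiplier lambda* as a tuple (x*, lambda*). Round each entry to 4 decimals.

Form the Lagrangian:
  L(x, lambda) = (1/2) x^T Q x + c^T x + lambda^T (A x - b)
Stationarity (grad_x L = 0): Q x + c + A^T lambda = 0.
Primal feasibility: A x = b.

This gives the KKT block system:
  [ Q   A^T ] [ x     ]   [-c ]
  [ A    0  ] [ lambda ] = [ b ]

Solving the linear system:
  x*      = (1.4933, -1.0149, 1.4968)
  lambda* = (-1.8226)
  f(x*)   = 5.2488

x* = (1.4933, -1.0149, 1.4968), lambda* = (-1.8226)


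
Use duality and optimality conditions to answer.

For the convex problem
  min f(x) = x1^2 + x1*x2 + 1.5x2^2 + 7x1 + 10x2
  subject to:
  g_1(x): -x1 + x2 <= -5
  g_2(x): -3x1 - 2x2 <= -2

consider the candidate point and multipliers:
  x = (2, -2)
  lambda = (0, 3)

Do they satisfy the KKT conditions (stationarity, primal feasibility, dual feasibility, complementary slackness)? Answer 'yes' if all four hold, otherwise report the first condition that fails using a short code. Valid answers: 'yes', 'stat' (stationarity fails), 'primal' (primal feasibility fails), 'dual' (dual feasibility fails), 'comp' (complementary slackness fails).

Gradient of f: grad f(x) = Q x + c = (9, 6)
Constraint values g_i(x) = a_i^T x - b_i:
  g_1((2, -2)) = 1
  g_2((2, -2)) = 0
Stationarity residual: grad f(x) + sum_i lambda_i a_i = (0, 0)
  -> stationarity OK
Primal feasibility (all g_i <= 0): FAILS
Dual feasibility (all lambda_i >= 0): OK
Complementary slackness (lambda_i * g_i(x) = 0 for all i): OK

Verdict: the first failing condition is primal_feasibility -> primal.

primal


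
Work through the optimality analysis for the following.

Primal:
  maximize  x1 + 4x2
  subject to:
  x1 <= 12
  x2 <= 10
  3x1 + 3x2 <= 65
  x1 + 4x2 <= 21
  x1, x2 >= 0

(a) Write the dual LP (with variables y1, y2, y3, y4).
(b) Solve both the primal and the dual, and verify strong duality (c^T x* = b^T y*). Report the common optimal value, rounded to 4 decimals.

The standard primal-dual pair for 'max c^T x s.t. A x <= b, x >= 0' is:
  Dual:  min b^T y  s.t.  A^T y >= c,  y >= 0.

So the dual LP is:
  minimize  12y1 + 10y2 + 65y3 + 21y4
  subject to:
    y1 + 3y3 + y4 >= 1
    y2 + 3y3 + 4y4 >= 4
    y1, y2, y3, y4 >= 0

Solving the primal: x* = (0, 5.25).
  primal value c^T x* = 21.
Solving the dual: y* = (0, 0, 0, 1).
  dual value b^T y* = 21.
Strong duality: c^T x* = b^T y*. Confirmed.

21


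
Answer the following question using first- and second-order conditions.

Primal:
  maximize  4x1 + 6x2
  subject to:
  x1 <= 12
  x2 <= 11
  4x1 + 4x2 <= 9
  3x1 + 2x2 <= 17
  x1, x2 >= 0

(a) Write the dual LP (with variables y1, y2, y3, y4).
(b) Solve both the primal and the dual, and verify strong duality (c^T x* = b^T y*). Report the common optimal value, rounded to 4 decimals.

The standard primal-dual pair for 'max c^T x s.t. A x <= b, x >= 0' is:
  Dual:  min b^T y  s.t.  A^T y >= c,  y >= 0.

So the dual LP is:
  minimize  12y1 + 11y2 + 9y3 + 17y4
  subject to:
    y1 + 4y3 + 3y4 >= 4
    y2 + 4y3 + 2y4 >= 6
    y1, y2, y3, y4 >= 0

Solving the primal: x* = (0, 2.25).
  primal value c^T x* = 13.5.
Solving the dual: y* = (0, 0, 1.5, 0).
  dual value b^T y* = 13.5.
Strong duality: c^T x* = b^T y*. Confirmed.

13.5


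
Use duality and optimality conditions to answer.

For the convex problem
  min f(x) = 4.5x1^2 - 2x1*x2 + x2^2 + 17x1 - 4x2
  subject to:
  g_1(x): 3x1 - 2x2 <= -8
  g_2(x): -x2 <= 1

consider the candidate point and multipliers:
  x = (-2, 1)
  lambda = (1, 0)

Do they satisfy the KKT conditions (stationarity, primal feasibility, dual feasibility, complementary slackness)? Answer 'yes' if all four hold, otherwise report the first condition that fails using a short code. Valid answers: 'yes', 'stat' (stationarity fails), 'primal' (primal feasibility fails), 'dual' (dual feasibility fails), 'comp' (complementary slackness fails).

Gradient of f: grad f(x) = Q x + c = (-3, 2)
Constraint values g_i(x) = a_i^T x - b_i:
  g_1((-2, 1)) = 0
  g_2((-2, 1)) = -2
Stationarity residual: grad f(x) + sum_i lambda_i a_i = (0, 0)
  -> stationarity OK
Primal feasibility (all g_i <= 0): OK
Dual feasibility (all lambda_i >= 0): OK
Complementary slackness (lambda_i * g_i(x) = 0 for all i): OK

Verdict: yes, KKT holds.

yes


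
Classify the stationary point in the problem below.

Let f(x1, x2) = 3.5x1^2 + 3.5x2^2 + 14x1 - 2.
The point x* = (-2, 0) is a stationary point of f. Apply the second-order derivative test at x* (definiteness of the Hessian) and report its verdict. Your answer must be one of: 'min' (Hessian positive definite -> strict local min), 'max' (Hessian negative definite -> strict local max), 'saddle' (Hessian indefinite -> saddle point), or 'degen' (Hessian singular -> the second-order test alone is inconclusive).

Compute the Hessian H = grad^2 f:
  H = [[7, 0], [0, 7]]
Verify stationarity: grad f(x*) = H x* + g = (0, 0).
Eigenvalues of H: 7, 7.
Both eigenvalues > 0, so H is positive definite -> x* is a strict local min.

min


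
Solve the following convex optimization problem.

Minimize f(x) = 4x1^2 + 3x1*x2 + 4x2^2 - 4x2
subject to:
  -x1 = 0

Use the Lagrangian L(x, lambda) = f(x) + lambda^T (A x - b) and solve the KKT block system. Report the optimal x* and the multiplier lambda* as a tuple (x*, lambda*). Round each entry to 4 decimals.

Form the Lagrangian:
  L(x, lambda) = (1/2) x^T Q x + c^T x + lambda^T (A x - b)
Stationarity (grad_x L = 0): Q x + c + A^T lambda = 0.
Primal feasibility: A x = b.

This gives the KKT block system:
  [ Q   A^T ] [ x     ]   [-c ]
  [ A    0  ] [ lambda ] = [ b ]

Solving the linear system:
  x*      = (0, 0.5)
  lambda* = (1.5)
  f(x*)   = -1

x* = (0, 0.5), lambda* = (1.5)


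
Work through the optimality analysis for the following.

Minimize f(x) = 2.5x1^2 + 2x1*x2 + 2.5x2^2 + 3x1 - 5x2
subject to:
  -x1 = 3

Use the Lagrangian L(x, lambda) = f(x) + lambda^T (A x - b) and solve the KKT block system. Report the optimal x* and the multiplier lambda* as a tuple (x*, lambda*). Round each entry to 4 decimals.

Form the Lagrangian:
  L(x, lambda) = (1/2) x^T Q x + c^T x + lambda^T (A x - b)
Stationarity (grad_x L = 0): Q x + c + A^T lambda = 0.
Primal feasibility: A x = b.

This gives the KKT block system:
  [ Q   A^T ] [ x     ]   [-c ]
  [ A    0  ] [ lambda ] = [ b ]

Solving the linear system:
  x*      = (-3, 2.2)
  lambda* = (-7.6)
  f(x*)   = 1.4

x* = (-3, 2.2), lambda* = (-7.6)


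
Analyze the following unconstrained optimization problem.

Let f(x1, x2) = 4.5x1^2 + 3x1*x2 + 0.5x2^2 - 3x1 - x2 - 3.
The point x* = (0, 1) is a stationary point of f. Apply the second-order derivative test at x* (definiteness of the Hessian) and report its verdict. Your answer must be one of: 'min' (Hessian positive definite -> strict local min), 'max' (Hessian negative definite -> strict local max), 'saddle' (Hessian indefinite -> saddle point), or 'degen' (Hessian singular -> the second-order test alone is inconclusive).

Compute the Hessian H = grad^2 f:
  H = [[9, 3], [3, 1]]
Verify stationarity: grad f(x*) = H x* + g = (0, 0).
Eigenvalues of H: 0, 10.
H has a zero eigenvalue (singular; positive semidefinite but not definite), so H is neither positive definite, negative definite, nor indefinite. The second-order test alone is inconclusive -> degen.
(Indeed, f is constant along the null direction of H through x*, so x* is not a strict local extremum.)

degen


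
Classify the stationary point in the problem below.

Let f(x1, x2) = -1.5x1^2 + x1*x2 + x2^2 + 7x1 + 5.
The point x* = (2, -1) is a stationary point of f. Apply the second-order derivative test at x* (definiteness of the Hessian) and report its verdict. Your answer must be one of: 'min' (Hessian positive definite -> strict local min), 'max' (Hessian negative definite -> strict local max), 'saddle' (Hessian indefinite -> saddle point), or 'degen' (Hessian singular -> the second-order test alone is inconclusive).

Compute the Hessian H = grad^2 f:
  H = [[-3, 1], [1, 2]]
Verify stationarity: grad f(x*) = H x* + g = (0, 0).
Eigenvalues of H: -3.1926, 2.1926.
Eigenvalues have mixed signs, so H is indefinite -> x* is a saddle point.

saddle


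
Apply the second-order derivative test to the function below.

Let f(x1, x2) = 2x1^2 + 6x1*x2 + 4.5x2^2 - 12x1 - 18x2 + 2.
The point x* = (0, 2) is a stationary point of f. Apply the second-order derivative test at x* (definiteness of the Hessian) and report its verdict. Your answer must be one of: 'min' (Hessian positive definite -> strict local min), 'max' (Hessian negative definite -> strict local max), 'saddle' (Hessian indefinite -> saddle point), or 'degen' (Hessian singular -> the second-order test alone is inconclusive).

Compute the Hessian H = grad^2 f:
  H = [[4, 6], [6, 9]]
Verify stationarity: grad f(x*) = H x* + g = (0, 0).
Eigenvalues of H: 0, 13.
H has a zero eigenvalue (singular; positive semidefinite but not definite), so H is neither positive definite, negative definite, nor indefinite. The second-order test alone is inconclusive -> degen.
(Indeed, f is constant along the null direction of H through x*, so x* is not a strict local extremum.)

degen


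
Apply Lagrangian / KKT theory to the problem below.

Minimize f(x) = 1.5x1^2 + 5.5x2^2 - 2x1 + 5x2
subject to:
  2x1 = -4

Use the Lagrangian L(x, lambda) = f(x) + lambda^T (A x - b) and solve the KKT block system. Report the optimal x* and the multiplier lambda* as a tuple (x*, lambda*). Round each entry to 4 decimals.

Form the Lagrangian:
  L(x, lambda) = (1/2) x^T Q x + c^T x + lambda^T (A x - b)
Stationarity (grad_x L = 0): Q x + c + A^T lambda = 0.
Primal feasibility: A x = b.

This gives the KKT block system:
  [ Q   A^T ] [ x     ]   [-c ]
  [ A    0  ] [ lambda ] = [ b ]

Solving the linear system:
  x*      = (-2, -0.4545)
  lambda* = (4)
  f(x*)   = 8.8636

x* = (-2, -0.4545), lambda* = (4)


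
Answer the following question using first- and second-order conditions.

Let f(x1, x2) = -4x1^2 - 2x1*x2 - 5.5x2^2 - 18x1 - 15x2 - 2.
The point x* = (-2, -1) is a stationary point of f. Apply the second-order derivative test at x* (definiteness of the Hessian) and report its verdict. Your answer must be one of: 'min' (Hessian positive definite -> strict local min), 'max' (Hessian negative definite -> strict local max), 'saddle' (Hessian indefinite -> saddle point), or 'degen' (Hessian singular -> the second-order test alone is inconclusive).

Compute the Hessian H = grad^2 f:
  H = [[-8, -2], [-2, -11]]
Verify stationarity: grad f(x*) = H x* + g = (0, 0).
Eigenvalues of H: -12, -7.
Both eigenvalues < 0, so H is negative definite -> x* is a strict local max.

max


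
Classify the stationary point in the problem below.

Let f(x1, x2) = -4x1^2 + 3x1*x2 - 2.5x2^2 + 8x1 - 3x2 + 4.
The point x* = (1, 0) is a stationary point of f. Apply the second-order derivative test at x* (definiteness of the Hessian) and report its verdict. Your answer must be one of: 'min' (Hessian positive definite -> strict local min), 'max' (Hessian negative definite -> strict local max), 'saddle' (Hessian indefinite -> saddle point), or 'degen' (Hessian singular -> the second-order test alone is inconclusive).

Compute the Hessian H = grad^2 f:
  H = [[-8, 3], [3, -5]]
Verify stationarity: grad f(x*) = H x* + g = (0, 0).
Eigenvalues of H: -9.8541, -3.1459.
Both eigenvalues < 0, so H is negative definite -> x* is a strict local max.

max


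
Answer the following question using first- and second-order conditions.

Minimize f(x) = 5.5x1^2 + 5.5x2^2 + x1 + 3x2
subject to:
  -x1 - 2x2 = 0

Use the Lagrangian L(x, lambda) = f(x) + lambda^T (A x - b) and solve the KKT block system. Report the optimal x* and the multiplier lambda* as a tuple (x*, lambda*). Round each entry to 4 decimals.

Form the Lagrangian:
  L(x, lambda) = (1/2) x^T Q x + c^T x + lambda^T (A x - b)
Stationarity (grad_x L = 0): Q x + c + A^T lambda = 0.
Primal feasibility: A x = b.

This gives the KKT block system:
  [ Q   A^T ] [ x     ]   [-c ]
  [ A    0  ] [ lambda ] = [ b ]

Solving the linear system:
  x*      = (0.0364, -0.0182)
  lambda* = (1.4)
  f(x*)   = -0.0091

x* = (0.0364, -0.0182), lambda* = (1.4)


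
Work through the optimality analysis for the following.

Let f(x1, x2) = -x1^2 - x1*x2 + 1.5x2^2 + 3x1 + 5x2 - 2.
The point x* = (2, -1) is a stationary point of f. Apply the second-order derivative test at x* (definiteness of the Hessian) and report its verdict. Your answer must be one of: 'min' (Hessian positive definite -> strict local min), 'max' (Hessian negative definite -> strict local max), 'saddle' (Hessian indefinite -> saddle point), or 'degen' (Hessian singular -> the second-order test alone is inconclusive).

Compute the Hessian H = grad^2 f:
  H = [[-2, -1], [-1, 3]]
Verify stationarity: grad f(x*) = H x* + g = (0, 0).
Eigenvalues of H: -2.1926, 3.1926.
Eigenvalues have mixed signs, so H is indefinite -> x* is a saddle point.

saddle


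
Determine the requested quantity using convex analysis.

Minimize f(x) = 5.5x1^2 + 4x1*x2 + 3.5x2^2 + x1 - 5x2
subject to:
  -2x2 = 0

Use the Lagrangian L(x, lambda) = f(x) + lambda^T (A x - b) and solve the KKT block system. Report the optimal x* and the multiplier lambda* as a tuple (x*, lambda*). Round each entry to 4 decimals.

Form the Lagrangian:
  L(x, lambda) = (1/2) x^T Q x + c^T x + lambda^T (A x - b)
Stationarity (grad_x L = 0): Q x + c + A^T lambda = 0.
Primal feasibility: A x = b.

This gives the KKT block system:
  [ Q   A^T ] [ x     ]   [-c ]
  [ A    0  ] [ lambda ] = [ b ]

Solving the linear system:
  x*      = (-0.0909, 0)
  lambda* = (-2.6818)
  f(x*)   = -0.0455

x* = (-0.0909, 0), lambda* = (-2.6818)


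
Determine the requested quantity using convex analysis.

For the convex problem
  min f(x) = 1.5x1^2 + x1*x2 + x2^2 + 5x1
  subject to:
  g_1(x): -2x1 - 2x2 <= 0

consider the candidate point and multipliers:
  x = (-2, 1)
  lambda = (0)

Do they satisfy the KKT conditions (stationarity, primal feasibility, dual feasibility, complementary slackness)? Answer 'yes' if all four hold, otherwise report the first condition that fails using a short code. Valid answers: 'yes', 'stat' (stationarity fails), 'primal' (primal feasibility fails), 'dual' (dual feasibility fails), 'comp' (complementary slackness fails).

Gradient of f: grad f(x) = Q x + c = (0, 0)
Constraint values g_i(x) = a_i^T x - b_i:
  g_1((-2, 1)) = 2
Stationarity residual: grad f(x) + sum_i lambda_i a_i = (0, 0)
  -> stationarity OK
Primal feasibility (all g_i <= 0): FAILS
Dual feasibility (all lambda_i >= 0): OK
Complementary slackness (lambda_i * g_i(x) = 0 for all i): OK

Verdict: the first failing condition is primal_feasibility -> primal.

primal


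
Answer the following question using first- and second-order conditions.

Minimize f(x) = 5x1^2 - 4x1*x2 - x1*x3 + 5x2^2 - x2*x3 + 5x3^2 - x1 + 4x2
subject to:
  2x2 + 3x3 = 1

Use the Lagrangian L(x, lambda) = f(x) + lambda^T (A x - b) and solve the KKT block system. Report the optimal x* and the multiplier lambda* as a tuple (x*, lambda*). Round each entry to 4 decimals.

Form the Lagrangian:
  L(x, lambda) = (1/2) x^T Q x + c^T x + lambda^T (A x - b)
Stationarity (grad_x L = 0): Q x + c + A^T lambda = 0.
Primal feasibility: A x = b.

This gives the KKT block system:
  [ Q   A^T ] [ x     ]   [-c ]
  [ A    0  ] [ lambda ] = [ b ]

Solving the linear system:
  x*      = (0.1106, -0.0682, 0.3788)
  lambda* = (-1.2485)
  f(x*)   = 0.4326

x* = (0.1106, -0.0682, 0.3788), lambda* = (-1.2485)


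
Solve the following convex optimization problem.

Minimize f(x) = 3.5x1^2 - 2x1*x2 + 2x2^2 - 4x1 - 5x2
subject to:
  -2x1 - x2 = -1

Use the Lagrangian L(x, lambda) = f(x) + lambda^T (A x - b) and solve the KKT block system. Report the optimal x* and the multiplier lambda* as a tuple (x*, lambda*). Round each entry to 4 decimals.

Form the Lagrangian:
  L(x, lambda) = (1/2) x^T Q x + c^T x + lambda^T (A x - b)
Stationarity (grad_x L = 0): Q x + c + A^T lambda = 0.
Primal feasibility: A x = b.

This gives the KKT block system:
  [ Q   A^T ] [ x     ]   [-c ]
  [ A    0  ] [ lambda ] = [ b ]

Solving the linear system:
  x*      = (0.129, 0.7419)
  lambda* = (-2.2903)
  f(x*)   = -3.2581

x* = (0.129, 0.7419), lambda* = (-2.2903)


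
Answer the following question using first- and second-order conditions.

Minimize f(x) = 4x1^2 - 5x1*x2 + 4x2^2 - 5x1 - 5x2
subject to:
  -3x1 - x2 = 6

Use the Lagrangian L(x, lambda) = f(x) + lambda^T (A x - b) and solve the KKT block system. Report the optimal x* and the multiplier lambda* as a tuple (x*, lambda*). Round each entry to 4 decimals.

Form the Lagrangian:
  L(x, lambda) = (1/2) x^T Q x + c^T x + lambda^T (A x - b)
Stationarity (grad_x L = 0): Q x + c + A^T lambda = 0.
Primal feasibility: A x = b.

This gives the KKT block system:
  [ Q   A^T ] [ x     ]   [-c ]
  [ A    0  ] [ lambda ] = [ b ]

Solving the linear system:
  x*      = (-1.6727, -0.9818)
  lambda* = (-4.4909)
  f(x*)   = 20.1091

x* = (-1.6727, -0.9818), lambda* = (-4.4909)


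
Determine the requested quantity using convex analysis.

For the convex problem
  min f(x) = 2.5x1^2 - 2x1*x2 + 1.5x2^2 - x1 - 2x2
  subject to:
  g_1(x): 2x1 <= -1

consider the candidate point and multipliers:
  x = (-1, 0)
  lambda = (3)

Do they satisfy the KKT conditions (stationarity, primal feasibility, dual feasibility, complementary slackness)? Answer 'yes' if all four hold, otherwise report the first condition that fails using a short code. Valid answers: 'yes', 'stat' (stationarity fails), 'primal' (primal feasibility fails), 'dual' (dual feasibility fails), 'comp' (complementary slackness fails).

Gradient of f: grad f(x) = Q x + c = (-6, 0)
Constraint values g_i(x) = a_i^T x - b_i:
  g_1((-1, 0)) = -1
Stationarity residual: grad f(x) + sum_i lambda_i a_i = (0, 0)
  -> stationarity OK
Primal feasibility (all g_i <= 0): OK
Dual feasibility (all lambda_i >= 0): OK
Complementary slackness (lambda_i * g_i(x) = 0 for all i): FAILS

Verdict: the first failing condition is complementary_slackness -> comp.

comp


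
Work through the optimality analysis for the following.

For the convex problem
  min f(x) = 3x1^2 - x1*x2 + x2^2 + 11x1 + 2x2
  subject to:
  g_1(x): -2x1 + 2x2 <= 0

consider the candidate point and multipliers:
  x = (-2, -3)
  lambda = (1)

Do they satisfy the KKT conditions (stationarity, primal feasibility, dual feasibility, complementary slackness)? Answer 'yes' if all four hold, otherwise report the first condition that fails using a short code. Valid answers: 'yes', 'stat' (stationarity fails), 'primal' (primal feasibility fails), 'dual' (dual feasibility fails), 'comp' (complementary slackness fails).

Gradient of f: grad f(x) = Q x + c = (2, -2)
Constraint values g_i(x) = a_i^T x - b_i:
  g_1((-2, -3)) = -2
Stationarity residual: grad f(x) + sum_i lambda_i a_i = (0, 0)
  -> stationarity OK
Primal feasibility (all g_i <= 0): OK
Dual feasibility (all lambda_i >= 0): OK
Complementary slackness (lambda_i * g_i(x) = 0 for all i): FAILS

Verdict: the first failing condition is complementary_slackness -> comp.

comp


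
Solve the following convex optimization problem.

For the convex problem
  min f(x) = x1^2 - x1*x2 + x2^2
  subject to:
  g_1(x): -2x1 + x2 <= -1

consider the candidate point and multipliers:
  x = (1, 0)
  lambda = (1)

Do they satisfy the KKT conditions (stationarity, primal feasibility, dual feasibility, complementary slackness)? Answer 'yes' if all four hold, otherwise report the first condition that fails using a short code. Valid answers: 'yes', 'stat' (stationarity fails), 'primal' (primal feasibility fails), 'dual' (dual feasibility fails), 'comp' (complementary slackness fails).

Gradient of f: grad f(x) = Q x + c = (2, -1)
Constraint values g_i(x) = a_i^T x - b_i:
  g_1((1, 0)) = -1
Stationarity residual: grad f(x) + sum_i lambda_i a_i = (0, 0)
  -> stationarity OK
Primal feasibility (all g_i <= 0): OK
Dual feasibility (all lambda_i >= 0): OK
Complementary slackness (lambda_i * g_i(x) = 0 for all i): FAILS

Verdict: the first failing condition is complementary_slackness -> comp.

comp
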